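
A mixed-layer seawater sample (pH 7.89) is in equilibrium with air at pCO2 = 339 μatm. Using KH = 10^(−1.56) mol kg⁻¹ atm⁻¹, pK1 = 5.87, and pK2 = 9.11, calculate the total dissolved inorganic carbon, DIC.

DIC = 1.05 mmol/kg

[CO2*] = KH · pCO2 = 10^(−1.56) × 339×10^-6 = 9.337×10^-6 mol/kg
α₀ = 1/(1 + K1/[H⁺] + K1K2/[H⁺]²) = 1/(1 + 10^+2.02 + 10^+0.80) = 0.008927
DIC = [CO2*]/α₀ = 9.337×10^-6 / 0.008927 = 1.05 mmol/kg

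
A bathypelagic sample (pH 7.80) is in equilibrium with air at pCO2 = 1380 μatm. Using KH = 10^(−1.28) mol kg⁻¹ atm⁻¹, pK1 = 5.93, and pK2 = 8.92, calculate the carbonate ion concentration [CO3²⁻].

[CO3²⁻] = 0.407 mmol/kg

[CO2*] = KH · pCO2 = 10^(−1.28) × 1380×10^-6 = 7.242×10^-5 mol/kg
α₀ = 1/(1 + K1/[H⁺] + K1K2/[H⁺]²) = 1/(1 + 10^+1.87 + 10^+0.75) = 0.01238
DIC = [CO2*]/α₀ = 7.242×10^-5 / 0.01238 = 5.849 mmol/kg
[CO3²⁻] = α₂·DIC; α₂ = 0.06964, so [CO3²⁻] = 0.06964 × 5.849 = 0.407 mmol/kg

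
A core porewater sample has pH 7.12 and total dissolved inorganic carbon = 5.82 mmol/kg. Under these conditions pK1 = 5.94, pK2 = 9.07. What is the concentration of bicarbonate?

α₁ = 1 / (1 + [H⁺]/K1 + K2/[H⁺]) = 1 / (1 + 10^-1.18 + 10^-1.95)
   = 1 / (1 + 0.066069 + 0.011220) = 1/1.0773 = 0.9283
[HCO3⁻] = α₁ × DIC = 0.9283 × 5.82 = 5.40 mmol/kg

[HCO3⁻] = 5.40 mmol/kg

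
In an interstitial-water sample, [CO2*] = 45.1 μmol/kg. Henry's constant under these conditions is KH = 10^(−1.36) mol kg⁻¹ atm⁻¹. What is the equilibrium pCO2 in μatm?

pCO2 = 1030 μatm

KH = 10^(−1.36) = 4.365×10^-2 mol kg⁻¹ atm⁻¹
pCO2 = [CO2*]/KH = 45.1×10^-6 / 4.365×10^-2 = 1.03×10^-3 atm = 1030 μatm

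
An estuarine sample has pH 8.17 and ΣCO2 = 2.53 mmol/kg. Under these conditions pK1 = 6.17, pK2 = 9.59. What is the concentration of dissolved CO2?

α₀ = 1 / (1 + K1/[H⁺] + K1K2/[H⁺]²) = 1 / (1 + 10^+2.00 + 10^+0.58)
   = 1 / (1 + 100.00 + 3.8019) = 1/104.80 = 0.009542
[CO2*] = α₀ × DIC = 0.009542 × 2.53 = 0.0241 mmol/kg

[CO2*] = 0.0241 mmol/kg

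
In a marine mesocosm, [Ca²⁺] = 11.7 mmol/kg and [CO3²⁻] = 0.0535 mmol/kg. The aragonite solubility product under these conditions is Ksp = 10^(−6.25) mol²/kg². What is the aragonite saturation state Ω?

Ω = 1.11

Ksp = 10^(−6.25) = 5.623×10^-7
Ω = [Ca²⁺][CO3²⁻]/Ksp = (11.7×10^-3)(0.0535×10^-3) / 5.623×10^-7 = 1.11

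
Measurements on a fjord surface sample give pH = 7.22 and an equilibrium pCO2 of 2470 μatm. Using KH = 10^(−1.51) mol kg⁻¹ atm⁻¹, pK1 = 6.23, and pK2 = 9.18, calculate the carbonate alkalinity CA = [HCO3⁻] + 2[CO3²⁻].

[CO2*] = KH · pCO2 = 10^(−1.51) × 2470×10^-6 = 7.633×10^-5 mol/kg
α₀ = 1/(1 + K1/[H⁺] + K1K2/[H⁺]²) = 1/(1 + 10^+0.99 + 10^-0.97) = 0.09192
DIC = [CO2*]/α₀ = 7.633×10^-5 / 0.09192 = 0.8304 mmol/kg
CA = (α₁ + 2α₂)·DIC = (0.8982 + 2×0.009849) × 0.8304 = 0.762 mmol/kg

CA = 0.762 mmol/kg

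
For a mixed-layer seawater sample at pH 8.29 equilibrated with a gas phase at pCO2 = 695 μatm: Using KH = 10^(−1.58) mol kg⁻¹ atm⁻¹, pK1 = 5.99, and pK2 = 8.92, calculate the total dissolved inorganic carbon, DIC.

DIC = 4.52 mmol/kg

[CO2*] = KH · pCO2 = 10^(−1.58) × 695×10^-6 = 1.828×10^-5 mol/kg
α₀ = 1/(1 + K1/[H⁺] + K1K2/[H⁺]²) = 1/(1 + 10^+2.30 + 10^+1.67) = 0.004044
DIC = [CO2*]/α₀ = 1.828×10^-5 / 0.004044 = 4.52 mmol/kg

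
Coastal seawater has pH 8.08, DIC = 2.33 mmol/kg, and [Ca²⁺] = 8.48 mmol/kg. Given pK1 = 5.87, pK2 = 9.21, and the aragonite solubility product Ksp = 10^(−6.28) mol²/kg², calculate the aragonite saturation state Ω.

Ω = 2.58

α₂ = 1 / (1 + [H⁺]/K2 + [H⁺]²/(K1K2)) = 1 / (1 + 10^+1.13 + 10^-1.08)
   = 1 / (1 + 13.490 + 0.083176) = 1/14.573 = 0.06862
[CO3²⁻] = α₂ × DIC = 0.06862 × 2.33 = 0.1599 mmol/kg
Ksp = 10^(−6.28) = 5.248×10^-7
Ω = [Ca²⁺][CO3²⁻]/Ksp = (8.48×10^-3)(1.599×10^-4) / 5.248×10^-7 = 2.58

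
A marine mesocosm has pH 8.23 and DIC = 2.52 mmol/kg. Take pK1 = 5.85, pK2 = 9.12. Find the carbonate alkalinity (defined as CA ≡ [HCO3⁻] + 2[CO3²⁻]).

CA = 2.80 mmol/kg

CA = [HCO3⁻] + 2[CO3²⁻] = (α₁ + 2α₂)·DIC
At pH 8.23: [H⁺]/K1 = 10^-2.38 = 0.0041687, K2/[H⁺] = 10^-0.89 = 0.12882
α₁ = 1/(1 + 0.0041687 + 0.12882) = 1/1.1330 = 0.8826; α₂ = α₁·K2/[H⁺] = 0.1137
α₁ + 2α₂ = 1.1100
CA = 1.1100 × 2.52 = 2.80 mmol/kg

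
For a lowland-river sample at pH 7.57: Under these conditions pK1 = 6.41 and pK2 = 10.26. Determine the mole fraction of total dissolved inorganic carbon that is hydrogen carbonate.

α₁ = 1 / (1 + [H⁺]/K1 + K2/[H⁺]) = 1 / (1 + 10^-1.16 + 10^-2.69)
   = 1 / (1 + 0.069183 + 0.0020417) = 1/1.0712 = 0.9335

α₁ = 0.934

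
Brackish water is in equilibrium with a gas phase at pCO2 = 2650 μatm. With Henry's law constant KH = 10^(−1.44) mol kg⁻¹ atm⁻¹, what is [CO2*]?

KH = 10^(−1.44) = 3.631×10^-2 mol kg⁻¹ atm⁻¹
[CO2*] = KH · pCO2 = 3.631×10^-2 × 2650×10^-6 atm = 9.62×10^-5 mol/kg

[CO2*] = 96.2 μmol/kg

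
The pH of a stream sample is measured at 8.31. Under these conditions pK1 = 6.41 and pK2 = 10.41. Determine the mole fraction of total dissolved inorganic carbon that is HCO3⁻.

α₁ = 1 / (1 + [H⁺]/K1 + K2/[H⁺]) = 1 / (1 + 10^-1.90 + 10^-2.10)
   = 1 / (1 + 0.012589 + 0.0079433) = 1/1.0205 = 0.9799

α₁ = 0.980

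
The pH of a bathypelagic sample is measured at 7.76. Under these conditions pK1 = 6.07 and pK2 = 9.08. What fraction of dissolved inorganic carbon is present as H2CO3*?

α₀ = 1 / (1 + K1/[H⁺] + K1K2/[H⁺]²) = 1 / (1 + 10^+1.69 + 10^+0.37)
   = 1 / (1 + 48.978 + 2.3442) = 1/52.322 = 0.01911

α₀ = 0.0191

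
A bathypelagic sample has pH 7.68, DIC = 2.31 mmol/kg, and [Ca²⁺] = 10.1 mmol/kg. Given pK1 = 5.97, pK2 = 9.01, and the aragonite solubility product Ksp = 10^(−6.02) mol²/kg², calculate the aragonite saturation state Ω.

α₂ = 1 / (1 + [H⁺]/K2 + [H⁺]²/(K1K2)) = 1 / (1 + 10^+1.33 + 10^-0.38)
   = 1 / (1 + 21.380 + 0.41687) = 1/22.796 = 0.04387
[CO3²⁻] = α₂ × DIC = 0.04387 × 2.31 = 0.1013 mmol/kg
Ksp = 10^(−6.02) = 9.550×10^-7
Ω = [Ca²⁺][CO3²⁻]/Ksp = (10.1×10^-3)(1.013×10^-4) / 9.550×10^-7 = 1.07

Ω = 1.07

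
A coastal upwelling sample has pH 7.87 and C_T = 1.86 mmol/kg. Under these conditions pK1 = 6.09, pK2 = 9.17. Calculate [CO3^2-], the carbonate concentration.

[CO3²⁻] = 0.0874 mmol/kg

α₂ = 1 / (1 + [H⁺]/K2 + [H⁺]²/(K1K2)) = 1 / (1 + 10^+1.30 + 10^-0.48)
   = 1 / (1 + 19.953 + 0.33113) = 1/21.284 = 0.04698
[CO3²⁻] = α₂ × DIC = 0.04698 × 1.86 = 0.0874 mmol/kg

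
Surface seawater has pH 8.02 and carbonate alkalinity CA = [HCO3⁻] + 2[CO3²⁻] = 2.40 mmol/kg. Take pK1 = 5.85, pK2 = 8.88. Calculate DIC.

DIC = 2.15 mmol/kg

CA = [HCO3⁻] + 2[CO3²⁻] = (α₁ + 2α₂)·DIC
At pH 8.02: [H⁺]/K1 = 10^-2.17 = 0.0067608, K2/[H⁺] = 10^-0.86 = 0.13804
α₁ = 1/(1 + 0.0067608 + 0.13804) = 1/1.1448 = 0.8735; α₂ = α₁·K2/[H⁺] = 0.1206
α₁ + 2α₂ = 1.1147
DIC = CA / (α₁ + 2α₂) = 2.40 / 1.1147 = 2.15 mmol/kg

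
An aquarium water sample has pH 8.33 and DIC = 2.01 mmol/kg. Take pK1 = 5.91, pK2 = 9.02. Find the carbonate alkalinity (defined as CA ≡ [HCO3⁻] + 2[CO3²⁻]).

CA = 2.34 mmol/kg

CA = [HCO3⁻] + 2[CO3²⁻] = (α₁ + 2α₂)·DIC
At pH 8.33: [H⁺]/K1 = 10^-2.42 = 0.0038019, K2/[H⁺] = 10^-0.69 = 0.20417
α₁ = 1/(1 + 0.0038019 + 0.20417) = 1/1.2080 = 0.8278; α₂ = α₁·K2/[H⁺] = 0.1690
α₁ + 2α₂ = 1.1659
CA = 1.1659 × 2.01 = 2.34 mmol/kg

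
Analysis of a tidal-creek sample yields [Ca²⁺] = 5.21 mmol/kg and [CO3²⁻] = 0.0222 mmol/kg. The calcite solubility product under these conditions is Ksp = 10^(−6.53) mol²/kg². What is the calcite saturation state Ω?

Ksp = 10^(−6.53) = 2.951×10^-7
Ω = [Ca²⁺][CO3²⁻]/Ksp = (5.21×10^-3)(0.0222×10^-3) / 2.951×10^-7 = 0.392

Ω = 0.392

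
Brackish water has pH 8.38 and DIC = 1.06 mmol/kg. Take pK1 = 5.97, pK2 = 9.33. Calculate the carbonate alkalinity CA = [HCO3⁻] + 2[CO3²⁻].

CA = 1.16 mmol/kg

CA = [HCO3⁻] + 2[CO3²⁻] = (α₁ + 2α₂)·DIC
At pH 8.38: [H⁺]/K1 = 10^-2.41 = 0.0038905, K2/[H⁺] = 10^-0.95 = 0.11220
α₁ = 1/(1 + 0.0038905 + 0.11220) = 1/1.1161 = 0.8960; α₂ = α₁·K2/[H⁺] = 0.1005
α₁ + 2α₂ = 1.0970
CA = 1.0970 × 1.06 = 1.16 mmol/kg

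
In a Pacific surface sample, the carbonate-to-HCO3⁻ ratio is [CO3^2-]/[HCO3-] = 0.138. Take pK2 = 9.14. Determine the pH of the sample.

From K2 = [H⁺][CO3^2-]/[HCO3-]:  pH = pK2 + log₁₀([CO3^2-]/[HCO3-])
log₁₀(0.138) = -0.860
pH = 9.14 + (-0.860) = 8.28

pH = 8.28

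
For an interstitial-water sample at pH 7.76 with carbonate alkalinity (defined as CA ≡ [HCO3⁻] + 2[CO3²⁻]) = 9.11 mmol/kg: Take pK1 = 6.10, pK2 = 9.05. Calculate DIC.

CA = [HCO3⁻] + 2[CO3²⁻] = (α₁ + 2α₂)·DIC
At pH 7.76: [H⁺]/K1 = 10^-1.66 = 0.021878, K2/[H⁺] = 10^-1.29 = 0.051286
α₁ = 1/(1 + 0.021878 + 0.051286) = 1/1.0732 = 0.9318; α₂ = α₁·K2/[H⁺] = 0.04779
α₁ + 2α₂ = 1.0274
DIC = CA / (α₁ + 2α₂) = 9.11 / 1.0274 = 8.87 mmol/kg

DIC = 8.87 mmol/kg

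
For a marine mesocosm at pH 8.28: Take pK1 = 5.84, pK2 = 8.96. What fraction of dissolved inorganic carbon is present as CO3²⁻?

α₂ = 0.172

α₂ = 1 / (1 + [H⁺]/K2 + [H⁺]²/(K1K2)) = 1 / (1 + 10^+0.68 + 10^-1.76)
   = 1 / (1 + 4.7863 + 0.017378) = 1/5.8037 = 0.1723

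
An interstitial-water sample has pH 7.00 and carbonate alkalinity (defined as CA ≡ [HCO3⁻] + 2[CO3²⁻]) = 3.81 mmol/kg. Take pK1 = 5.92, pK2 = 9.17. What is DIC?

CA = [HCO3⁻] + 2[CO3²⁻] = (α₁ + 2α₂)·DIC
At pH 7.00: [H⁺]/K1 = 10^-1.08 = 0.083176, K2/[H⁺] = 10^-2.17 = 0.0067608
α₁ = 1/(1 + 0.083176 + 0.0067608) = 1/1.0899 = 0.9175; α₂ = α₁·K2/[H⁺] = 0.006203
α₁ + 2α₂ = 0.9299
DIC = CA / (α₁ + 2α₂) = 3.81 / 0.9299 = 4.10 mmol/kg

DIC = 4.10 mmol/kg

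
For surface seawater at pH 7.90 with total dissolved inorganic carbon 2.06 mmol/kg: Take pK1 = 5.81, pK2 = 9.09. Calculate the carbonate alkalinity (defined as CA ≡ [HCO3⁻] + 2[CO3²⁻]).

CA = [HCO3⁻] + 2[CO3²⁻] = (α₁ + 2α₂)·DIC
At pH 7.90: [H⁺]/K1 = 10^-2.09 = 0.0081283, K2/[H⁺] = 10^-1.19 = 0.064565
α₁ = 1/(1 + 0.0081283 + 0.064565) = 1/1.0727 = 0.9322; α₂ = α₁·K2/[H⁺] = 0.06019
α₁ + 2α₂ = 1.0526
CA = 1.0526 × 2.06 = 2.17 mmol/kg

CA = 2.17 mmol/kg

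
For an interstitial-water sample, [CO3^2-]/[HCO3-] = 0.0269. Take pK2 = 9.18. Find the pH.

From K2 = [H⁺][CO3^2-]/[HCO3-]:  pH = pK2 + log₁₀([CO3^2-]/[HCO3-])
log₁₀(0.0269) = -1.570
pH = 9.18 + (-1.570) = 7.61

pH = 7.61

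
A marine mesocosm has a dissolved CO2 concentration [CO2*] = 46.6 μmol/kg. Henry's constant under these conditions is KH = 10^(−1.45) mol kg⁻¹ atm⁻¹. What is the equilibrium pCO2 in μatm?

pCO2 = 1310 μatm

KH = 10^(−1.45) = 3.548×10^-2 mol kg⁻¹ atm⁻¹
pCO2 = [CO2*]/KH = 46.6×10^-6 / 3.548×10^-2 = 1.31×10^-3 atm = 1310 μatm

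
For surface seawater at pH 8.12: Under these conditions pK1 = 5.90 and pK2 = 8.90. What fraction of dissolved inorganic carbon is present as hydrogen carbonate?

α₁ = 1 / (1 + [H⁺]/K1 + K2/[H⁺]) = 1 / (1 + 10^-2.22 + 10^-0.78)
   = 1 / (1 + 0.0060256 + 0.16596) = 1/1.1720 = 0.8533

α₁ = 0.853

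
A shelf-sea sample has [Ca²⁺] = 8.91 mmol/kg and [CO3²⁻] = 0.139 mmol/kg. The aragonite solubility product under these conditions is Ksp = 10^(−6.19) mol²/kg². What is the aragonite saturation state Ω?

Ω = 1.92

Ksp = 10^(−6.19) = 6.457×10^-7
Ω = [Ca²⁺][CO3²⁻]/Ksp = (8.91×10^-3)(0.139×10^-3) / 6.457×10^-7 = 1.92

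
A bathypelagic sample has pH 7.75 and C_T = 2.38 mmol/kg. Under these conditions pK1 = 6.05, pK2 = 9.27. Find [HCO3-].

α₁ = 1 / (1 + [H⁺]/K1 + K2/[H⁺]) = 1 / (1 + 10^-1.70 + 10^-1.52)
   = 1 / (1 + 0.019953 + 0.030200) = 1/1.0502 = 0.9522
[HCO3⁻] = α₁ × DIC = 0.9522 × 2.38 = 2.27 mmol/kg

[HCO3⁻] = 2.27 mmol/kg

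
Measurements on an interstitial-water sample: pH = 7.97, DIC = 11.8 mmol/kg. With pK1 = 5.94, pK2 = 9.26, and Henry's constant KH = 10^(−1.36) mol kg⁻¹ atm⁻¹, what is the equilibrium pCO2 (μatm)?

pCO2 = 2380 μatm

α₀ = 1 / (1 + K1/[H⁺] + K1K2/[H⁺]²) = 1 / (1 + 10^+2.03 + 10^+0.74)
   = 1 / (1 + 107.15 + 5.4954) = 1/113.65 = 0.008799
[CO2*] = α₀ × DIC = 0.008799 × 11.8 = 0.1038 mmol/kg
pCO2 = [CO2*]/KH = 1.038×10^-4 / 4.365×10^-2 = 2380 μatm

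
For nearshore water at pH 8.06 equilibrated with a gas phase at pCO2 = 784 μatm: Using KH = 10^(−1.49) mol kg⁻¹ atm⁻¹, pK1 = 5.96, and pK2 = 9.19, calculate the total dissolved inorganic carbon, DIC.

[CO2*] = KH · pCO2 = 10^(−1.49) × 784×10^-6 = 2.537×10^-5 mol/kg
α₀ = 1/(1 + K1/[H⁺] + K1K2/[H⁺]²) = 1/(1 + 10^+2.10 + 10^+0.97) = 0.007341
DIC = [CO2*]/α₀ = 2.537×10^-5 / 0.007341 = 3.46 mmol/kg

DIC = 3.46 mmol/kg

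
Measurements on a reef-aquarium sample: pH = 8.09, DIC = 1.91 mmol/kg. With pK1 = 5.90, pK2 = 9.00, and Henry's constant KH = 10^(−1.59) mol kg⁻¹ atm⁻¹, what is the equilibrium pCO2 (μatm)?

α₀ = 1 / (1 + K1/[H⁺] + K1K2/[H⁺]²) = 1 / (1 + 10^+2.19 + 10^+1.28)
   = 1 / (1 + 154.88 + 19.055) = 1/174.94 = 0.005716
[CO2*] = α₀ × DIC = 0.005716 × 1.91 = 0.01092 mmol/kg = 10.92 μmol/kg
pCO2 = [CO2*]/KH = 1.092×10^-5 / 2.570×10^-2 = 425 μatm

pCO2 = 425 μatm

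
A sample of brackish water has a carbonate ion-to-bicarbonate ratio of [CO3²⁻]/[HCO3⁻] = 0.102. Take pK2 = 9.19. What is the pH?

From K2 = [H⁺][CO3²⁻]/[HCO3⁻]:  pH = pK2 + log₁₀([CO3²⁻]/[HCO3⁻])
log₁₀(0.102) = -0.991
pH = 9.19 + (-0.991) = 8.20

pH = 8.20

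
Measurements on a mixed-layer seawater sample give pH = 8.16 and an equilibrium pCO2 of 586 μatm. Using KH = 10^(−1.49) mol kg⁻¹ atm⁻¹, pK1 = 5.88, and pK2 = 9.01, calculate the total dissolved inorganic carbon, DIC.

DIC = 4.14 mmol/kg

[CO2*] = KH · pCO2 = 10^(−1.49) × 586×10^-6 = 1.896×10^-5 mol/kg
α₀ = 1/(1 + K1/[H⁺] + K1K2/[H⁺]²) = 1/(1 + 10^+2.28 + 10^+1.43) = 0.004577
DIC = [CO2*]/α₀ = 1.896×10^-5 / 0.004577 = 4.14 mmol/kg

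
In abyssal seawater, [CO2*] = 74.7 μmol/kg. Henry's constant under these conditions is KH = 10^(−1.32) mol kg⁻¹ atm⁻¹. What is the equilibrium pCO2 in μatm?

KH = 10^(−1.32) = 4.786×10^-2 mol kg⁻¹ atm⁻¹
pCO2 = [CO2*]/KH = 74.7×10^-6 / 4.786×10^-2 = 1.56×10^-3 atm = 1560 μatm

pCO2 = 1560 μatm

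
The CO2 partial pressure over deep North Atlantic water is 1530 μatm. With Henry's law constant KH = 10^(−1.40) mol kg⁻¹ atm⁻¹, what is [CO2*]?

KH = 10^(−1.40) = 3.981×10^-2 mol kg⁻¹ atm⁻¹
[CO2*] = KH · pCO2 = 3.981×10^-2 × 1530×10^-6 atm = 6.09×10^-5 mol/kg

[CO2*] = 60.9 μmol/kg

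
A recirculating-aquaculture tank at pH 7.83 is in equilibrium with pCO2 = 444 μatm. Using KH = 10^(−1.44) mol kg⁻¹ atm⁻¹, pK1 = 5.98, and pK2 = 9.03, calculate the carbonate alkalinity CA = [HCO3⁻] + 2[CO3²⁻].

[CO2*] = KH · pCO2 = 10^(−1.44) × 444×10^-6 = 1.612×10^-5 mol/kg
α₀ = 1/(1 + K1/[H⁺] + K1K2/[H⁺]²) = 1/(1 + 10^+1.85 + 10^+0.65) = 0.01311
DIC = [CO2*]/α₀ = 1.612×10^-5 / 0.01311 = 1.229 mmol/kg
CA = (α₁ + 2α₂)·DIC = (0.9283 + 2×0.05857) × 1.229 = 1.29 mmol/kg

CA = 1.29 mmol/kg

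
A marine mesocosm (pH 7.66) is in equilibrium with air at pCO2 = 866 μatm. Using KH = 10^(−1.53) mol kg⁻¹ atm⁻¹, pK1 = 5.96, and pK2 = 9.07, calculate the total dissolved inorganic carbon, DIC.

DIC = 1.36 mmol/kg

[CO2*] = KH · pCO2 = 10^(−1.53) × 866×10^-6 = 2.556×10^-5 mol/kg
α₀ = 1/(1 + K1/[H⁺] + K1K2/[H⁺]²) = 1/(1 + 10^+1.70 + 10^+0.29) = 0.01884
DIC = [CO2*]/α₀ = 2.556×10^-5 / 0.01884 = 1.36 mmol/kg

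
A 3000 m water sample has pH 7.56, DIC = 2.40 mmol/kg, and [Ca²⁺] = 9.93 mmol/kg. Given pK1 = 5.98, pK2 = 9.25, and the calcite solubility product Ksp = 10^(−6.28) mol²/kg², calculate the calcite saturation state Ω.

Ω = 0.886

α₂ = 1 / (1 + [H⁺]/K2 + [H⁺]²/(K1K2)) = 1 / (1 + 10^+1.69 + 10^+0.11)
   = 1 / (1 + 48.978 + 1.2882) = 1/51.266 = 0.01951
[CO3²⁻] = α₂ × DIC = 0.01951 × 2.40 = 0.04681 mmol/kg
Ksp = 10^(−6.28) = 5.248×10^-7
Ω = [Ca²⁺][CO3²⁻]/Ksp = (9.93×10^-3)(4.681×10^-5) / 5.248×10^-7 = 0.886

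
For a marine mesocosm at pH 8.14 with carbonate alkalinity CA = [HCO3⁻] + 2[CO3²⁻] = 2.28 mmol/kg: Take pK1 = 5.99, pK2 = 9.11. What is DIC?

DIC = 2.09 mmol/kg

CA = [HCO3⁻] + 2[CO3²⁻] = (α₁ + 2α₂)·DIC
At pH 8.14: [H⁺]/K1 = 10^-2.15 = 0.0070795, K2/[H⁺] = 10^-0.97 = 0.10715
α₁ = 1/(1 + 0.0070795 + 0.10715) = 1/1.1142 = 0.8975; α₂ = α₁·K2/[H⁺] = 0.09617
α₁ + 2α₂ = 1.0898
DIC = CA / (α₁ + 2α₂) = 2.28 / 1.0898 = 2.09 mmol/kg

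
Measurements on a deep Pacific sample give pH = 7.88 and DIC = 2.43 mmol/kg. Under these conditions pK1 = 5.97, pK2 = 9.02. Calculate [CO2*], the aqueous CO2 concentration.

[CO2*] = 0.0276 mmol/kg

α₀ = 1 / (1 + K1/[H⁺] + K1K2/[H⁺]²) = 1 / (1 + 10^+1.91 + 10^+0.77)
   = 1 / (1 + 81.283 + 5.8884) = 1/88.171 = 0.01134
[CO2*] = α₀ × DIC = 0.01134 × 2.43 = 0.0276 mmol/kg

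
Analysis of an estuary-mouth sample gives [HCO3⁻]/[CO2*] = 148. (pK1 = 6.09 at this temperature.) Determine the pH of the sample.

From K1 = [H⁺][HCO3⁻]/[CO2*]:  pH = pK1 + log₁₀([HCO3⁻]/[CO2*])
log₁₀(148) = +2.170
pH = 6.09 + (+2.170) = 8.26

pH = 8.26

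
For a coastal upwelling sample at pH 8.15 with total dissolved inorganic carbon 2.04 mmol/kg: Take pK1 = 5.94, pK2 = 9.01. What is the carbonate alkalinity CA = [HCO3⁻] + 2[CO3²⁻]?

CA = 2.28 mmol/kg

CA = [HCO3⁻] + 2[CO3²⁻] = (α₁ + 2α₂)·DIC
At pH 8.15: [H⁺]/K1 = 10^-2.21 = 0.0061660, K2/[H⁺] = 10^-0.86 = 0.13804
α₁ = 1/(1 + 0.0061660 + 0.13804) = 1/1.1442 = 0.8740; α₂ = α₁·K2/[H⁺] = 0.1206
α₁ + 2α₂ = 1.1153
CA = 1.1153 × 2.04 = 2.28 mmol/kg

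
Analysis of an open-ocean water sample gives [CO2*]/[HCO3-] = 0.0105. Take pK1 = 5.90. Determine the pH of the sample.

From K1 = [H⁺][HCO3-]/[CO2*]:  pH = pK1 − log₁₀([CO2*]/[HCO3-])
log₁₀(0.0105) = -1.979
pH = 5.90 − (-1.979) = 7.88

pH = 7.88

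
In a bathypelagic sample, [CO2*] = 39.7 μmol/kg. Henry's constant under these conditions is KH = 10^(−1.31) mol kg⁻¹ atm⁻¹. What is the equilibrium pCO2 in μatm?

KH = 10^(−1.31) = 4.898×10^-2 mol kg⁻¹ atm⁻¹
pCO2 = [CO2*]/KH = 39.7×10^-6 / 4.898×10^-2 = 8.11×10^-4 atm = 811 μatm

pCO2 = 811 μatm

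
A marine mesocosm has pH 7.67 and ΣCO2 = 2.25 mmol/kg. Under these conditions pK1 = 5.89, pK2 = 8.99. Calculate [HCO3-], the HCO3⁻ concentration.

[HCO3⁻] = 2.11 mmol/kg

α₁ = 1 / (1 + [H⁺]/K1 + K2/[H⁺]) = 1 / (1 + 10^-1.78 + 10^-1.32)
   = 1 / (1 + 0.016596 + 0.047863) = 1/1.0645 = 0.9394
[HCO3⁻] = α₁ × DIC = 0.9394 × 2.25 = 2.11 mmol/kg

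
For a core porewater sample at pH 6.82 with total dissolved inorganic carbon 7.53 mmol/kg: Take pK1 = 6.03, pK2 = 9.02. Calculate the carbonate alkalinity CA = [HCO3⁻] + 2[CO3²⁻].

CA = 6.53 mmol/kg

CA = [HCO3⁻] + 2[CO3²⁻] = (α₁ + 2α₂)·DIC
At pH 6.82: [H⁺]/K1 = 10^-0.79 = 0.16218, K2/[H⁺] = 10^-2.20 = 0.0063096
α₁ = 1/(1 + 0.16218 + 0.0063096) = 1/1.1685 = 0.8558; α₂ = α₁·K2/[H⁺] = 0.005400
α₁ + 2α₂ = 0.8666
CA = 0.8666 × 7.53 = 6.53 mmol/kg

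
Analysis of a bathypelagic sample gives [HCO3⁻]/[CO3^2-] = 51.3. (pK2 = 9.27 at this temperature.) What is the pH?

From K2 = [H⁺][CO3^2-]/[HCO3⁻]:  pH = pK2 − log₁₀([HCO3⁻]/[CO3^2-])
log₁₀(51.3) = +1.710
pH = 9.27 − (+1.710) = 7.56

pH = 7.56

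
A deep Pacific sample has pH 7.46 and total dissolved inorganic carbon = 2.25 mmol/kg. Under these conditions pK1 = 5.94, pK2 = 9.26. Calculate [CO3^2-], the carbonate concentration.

α₂ = 1 / (1 + [H⁺]/K2 + [H⁺]²/(K1K2)) = 1 / (1 + 10^+1.80 + 10^+0.28)
   = 1 / (1 + 63.096 + 1.9055) = 1/66.001 = 0.01515
[CO3²⁻] = α₂ × DIC = 0.01515 × 2.25 = 0.0341 mmol/kg

[CO3²⁻] = 0.0341 mmol/kg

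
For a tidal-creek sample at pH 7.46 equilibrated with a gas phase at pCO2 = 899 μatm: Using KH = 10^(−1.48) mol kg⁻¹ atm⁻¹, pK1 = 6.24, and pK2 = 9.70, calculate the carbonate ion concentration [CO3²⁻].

[CO2*] = KH · pCO2 = 10^(−1.48) × 899×10^-6 = 2.977×10^-5 mol/kg
α₀ = 1/(1 + K1/[H⁺] + K1K2/[H⁺]²) = 1/(1 + 10^+1.22 + 10^-1.02) = 0.05652
DIC = [CO2*]/α₀ = 2.977×10^-5 / 0.05652 = 0.5266 mmol/kg
[CO3²⁻] = α₂·DIC; α₂ = 0.005398, so [CO3²⁻] = 0.005398 × 0.5266 = 0.00284 mmol/kg = 2.84 μmol/kg

[CO3²⁻] = 2.84 μmol/kg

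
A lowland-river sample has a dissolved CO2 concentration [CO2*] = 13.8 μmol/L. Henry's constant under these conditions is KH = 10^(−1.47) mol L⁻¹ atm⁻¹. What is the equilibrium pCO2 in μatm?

KH = 10^(−1.47) = 3.388×10^-2 mol L⁻¹ atm⁻¹
pCO2 = [CO2*]/KH = 13.8×10^-6 / 3.388×10^-2 = 4.07×10^-4 atm = 407 μatm

pCO2 = 407 μatm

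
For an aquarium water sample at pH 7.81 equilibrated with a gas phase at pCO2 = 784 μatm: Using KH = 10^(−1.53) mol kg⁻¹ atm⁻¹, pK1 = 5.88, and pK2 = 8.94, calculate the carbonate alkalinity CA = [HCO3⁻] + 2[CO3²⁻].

[CO2*] = KH · pCO2 = 10^(−1.53) × 784×10^-6 = 2.314×10^-5 mol/kg
α₀ = 1/(1 + K1/[H⁺] + K1K2/[H⁺]²) = 1/(1 + 10^+1.93 + 10^+0.80) = 0.01082
DIC = [CO2*]/α₀ = 2.314×10^-5 / 0.01082 = 2.138 mmol/kg
CA = (α₁ + 2α₂)·DIC = (0.9209 + 2×0.06827) × 2.138 = 2.26 mmol/kg

CA = 2.26 mmol/kg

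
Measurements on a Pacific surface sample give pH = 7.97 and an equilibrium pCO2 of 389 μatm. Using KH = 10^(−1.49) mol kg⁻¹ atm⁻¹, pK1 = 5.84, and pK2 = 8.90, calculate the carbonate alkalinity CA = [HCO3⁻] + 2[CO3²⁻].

CA = 2.10 mmol/kg

[CO2*] = KH · pCO2 = 10^(−1.49) × 389×10^-6 = 1.259×10^-5 mol/kg
α₀ = 1/(1 + K1/[H⁺] + K1K2/[H⁺]²) = 1/(1 + 10^+2.13 + 10^+1.20) = 0.006590
DIC = [CO2*]/α₀ = 1.259×10^-5 / 0.006590 = 1.910 mmol/kg
CA = (α₁ + 2α₂)·DIC = (0.8890 + 2×0.1044) × 1.910 = 2.10 mmol/kg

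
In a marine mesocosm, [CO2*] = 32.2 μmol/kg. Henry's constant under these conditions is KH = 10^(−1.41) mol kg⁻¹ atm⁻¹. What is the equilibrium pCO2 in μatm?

pCO2 = 828 μatm

KH = 10^(−1.41) = 3.890×10^-2 mol kg⁻¹ atm⁻¹
pCO2 = [CO2*]/KH = 32.2×10^-6 / 3.890×10^-2 = 8.28×10^-4 atm = 828 μatm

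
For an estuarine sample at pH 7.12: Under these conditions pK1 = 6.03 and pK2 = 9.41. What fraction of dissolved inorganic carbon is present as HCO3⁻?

α₁ = 0.920

α₁ = 1 / (1 + [H⁺]/K1 + K2/[H⁺]) = 1 / (1 + 10^-1.09 + 10^-2.29)
   = 1 / (1 + 0.081283 + 0.0051286) = 1/1.0864 = 0.9205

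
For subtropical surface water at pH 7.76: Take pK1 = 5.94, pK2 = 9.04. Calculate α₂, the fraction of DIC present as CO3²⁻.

α₂ = 0.0492

α₂ = 1 / (1 + [H⁺]/K2 + [H⁺]²/(K1K2)) = 1 / (1 + 10^+1.28 + 10^-0.54)
   = 1 / (1 + 19.055 + 0.28840) = 1/20.343 = 0.04916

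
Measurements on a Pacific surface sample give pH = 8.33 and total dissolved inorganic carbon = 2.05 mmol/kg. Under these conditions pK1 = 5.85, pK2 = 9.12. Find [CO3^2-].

α₂ = 1 / (1 + [H⁺]/K2 + [H⁺]²/(K1K2)) = 1 / (1 + 10^+0.79 + 10^-1.69)
   = 1 / (1 + 6.1660 + 0.020417) = 1/7.1864 = 0.1392
[CO3²⁻] = α₂ × DIC = 0.1392 × 2.05 = 0.285 mmol/kg

[CO3²⁻] = 0.285 mmol/kg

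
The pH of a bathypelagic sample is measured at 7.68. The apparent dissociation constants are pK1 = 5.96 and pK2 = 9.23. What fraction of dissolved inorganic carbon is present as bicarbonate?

α₁ = 1 / (1 + [H⁺]/K1 + K2/[H⁺]) = 1 / (1 + 10^-1.72 + 10^-1.55)
   = 1 / (1 + 0.019055 + 0.028184) = 1/1.0472 = 0.9549

α₁ = 0.955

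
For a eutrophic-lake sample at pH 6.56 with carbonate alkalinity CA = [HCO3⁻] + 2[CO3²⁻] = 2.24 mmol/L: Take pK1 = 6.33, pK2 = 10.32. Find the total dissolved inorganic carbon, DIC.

DIC = 3.56 mmol/L

CA = [HCO3⁻] + 2[CO3²⁻] = (α₁ + 2α₂)·DIC
At pH 6.56: [H⁺]/K1 = 10^-0.23 = 0.58884, K2/[H⁺] = 10^-3.76 = 0.00017378
α₁ = 1/(1 + 0.58884 + 0.00017378) = 1/1.5890 = 0.6293; α₂ = α₁·K2/[H⁺] = 0.0001094
α₁ + 2α₂ = 0.6295
DIC = CA / (α₁ + 2α₂) = 2.24 / 0.6295 = 3.56 mmol/L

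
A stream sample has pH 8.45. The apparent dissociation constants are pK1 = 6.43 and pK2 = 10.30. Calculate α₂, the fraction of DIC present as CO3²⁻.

α₂ = 1 / (1 + [H⁺]/K2 + [H⁺]²/(K1K2)) = 1 / (1 + 10^+1.85 + 10^-0.17)
   = 1 / (1 + 70.795 + 0.67608) = 1/72.471 = 0.01380

α₂ = 0.0138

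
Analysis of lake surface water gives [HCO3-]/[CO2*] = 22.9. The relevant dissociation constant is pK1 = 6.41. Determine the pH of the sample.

From K1 = [H⁺][HCO3-]/[CO2*]:  pH = pK1 + log₁₀([HCO3-]/[CO2*])
log₁₀(22.9) = +1.360
pH = 6.41 + (+1.360) = 7.77

pH = 7.77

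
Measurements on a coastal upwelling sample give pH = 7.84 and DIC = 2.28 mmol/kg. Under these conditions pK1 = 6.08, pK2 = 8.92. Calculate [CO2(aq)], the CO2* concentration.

[CO2*] = 0.0360 mmol/kg

α₀ = 1 / (1 + K1/[H⁺] + K1K2/[H⁺]²) = 1 / (1 + 10^+1.76 + 10^+0.68)
   = 1 / (1 + 57.544 + 4.7863) = 1/63.330 = 0.01579
[CO2*] = α₀ × DIC = 0.01579 × 2.28 = 0.0360 mmol/kg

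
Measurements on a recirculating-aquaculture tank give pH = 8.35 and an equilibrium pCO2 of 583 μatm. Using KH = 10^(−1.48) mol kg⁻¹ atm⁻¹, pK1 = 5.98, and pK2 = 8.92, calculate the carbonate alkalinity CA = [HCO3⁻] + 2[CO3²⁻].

CA = 6.96 mmol/kg

[CO2*] = KH · pCO2 = 10^(−1.48) × 583×10^-6 = 1.930×10^-5 mol/kg
α₀ = 1/(1 + K1/[H⁺] + K1K2/[H⁺]²) = 1/(1 + 10^+2.37 + 10^+1.80) = 0.003350
DIC = [CO2*]/α₀ = 1.930×10^-5 / 0.003350 = 5.763 mmol/kg
CA = (α₁ + 2α₂)·DIC = (0.7853 + 2×0.2114) × 5.763 = 6.96 mmol/kg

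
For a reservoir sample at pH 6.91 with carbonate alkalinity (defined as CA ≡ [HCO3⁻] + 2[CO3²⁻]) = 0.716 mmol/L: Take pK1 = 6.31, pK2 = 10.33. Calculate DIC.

CA = [HCO3⁻] + 2[CO3²⁻] = (α₁ + 2α₂)·DIC
At pH 6.91: [H⁺]/K1 = 10^-0.60 = 0.25119, K2/[H⁺] = 10^-3.42 = 0.00038019
α₁ = 1/(1 + 0.25119 + 0.00038019) = 1/1.2516 = 0.7990; α₂ = α₁·K2/[H⁺] = 0.0003038
α₁ + 2α₂ = 0.7996
DIC = CA / (α₁ + 2α₂) = 0.716 / 0.7996 = 0.895 mmol/L

DIC = 0.895 mmol/L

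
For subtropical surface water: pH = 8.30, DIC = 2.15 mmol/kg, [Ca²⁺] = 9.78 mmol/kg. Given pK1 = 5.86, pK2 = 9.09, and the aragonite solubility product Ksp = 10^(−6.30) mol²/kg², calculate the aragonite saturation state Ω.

Ω = 5.84

α₂ = 1 / (1 + [H⁺]/K2 + [H⁺]²/(K1K2)) = 1 / (1 + 10^+0.79 + 10^-1.65)
   = 1 / (1 + 6.1660 + 0.022387) = 1/7.1883 = 0.1391
[CO3²⁻] = α₂ × DIC = 0.1391 × 2.15 = 0.2991 mmol/kg
Ksp = 10^(−6.30) = 5.012×10^-7
Ω = [Ca²⁺][CO3²⁻]/Ksp = (9.78×10^-3)(2.991×10^-4) / 5.012×10^-7 = 5.84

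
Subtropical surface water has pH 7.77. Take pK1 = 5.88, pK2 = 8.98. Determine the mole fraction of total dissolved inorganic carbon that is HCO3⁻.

α₁ = 0.931

α₁ = 1 / (1 + [H⁺]/K1 + K2/[H⁺]) = 1 / (1 + 10^-1.89 + 10^-1.21)
   = 1 / (1 + 0.012882 + 0.061660) = 1/1.0745 = 0.9306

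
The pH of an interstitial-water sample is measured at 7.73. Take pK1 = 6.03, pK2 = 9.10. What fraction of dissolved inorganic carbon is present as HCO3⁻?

α₁ = 1 / (1 + [H⁺]/K1 + K2/[H⁺]) = 1 / (1 + 10^-1.70 + 10^-1.37)
   = 1 / (1 + 0.019953 + 0.042658) = 1/1.0626 = 0.9411

α₁ = 0.941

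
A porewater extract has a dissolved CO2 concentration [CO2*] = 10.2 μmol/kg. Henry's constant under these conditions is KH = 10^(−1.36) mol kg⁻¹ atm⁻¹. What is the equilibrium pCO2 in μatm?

pCO2 = 234 μatm

KH = 10^(−1.36) = 4.365×10^-2 mol kg⁻¹ atm⁻¹
pCO2 = [CO2*]/KH = 10.2×10^-6 / 4.365×10^-2 = 2.34×10^-4 atm = 234 μatm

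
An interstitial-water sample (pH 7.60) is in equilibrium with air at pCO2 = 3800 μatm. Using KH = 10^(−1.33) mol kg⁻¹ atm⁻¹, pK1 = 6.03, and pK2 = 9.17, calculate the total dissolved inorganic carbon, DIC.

DIC = 6.96 mmol/kg

[CO2*] = KH · pCO2 = 10^(−1.33) × 3800×10^-6 = 1.777×10^-4 mol/kg
α₀ = 1/(1 + K1/[H⁺] + K1K2/[H⁺]²) = 1/(1 + 10^+1.57 + 10^-0.00) = 0.02554
DIC = [CO2*]/α₀ = 1.777×10^-4 / 0.02554 = 6.96 mmol/kg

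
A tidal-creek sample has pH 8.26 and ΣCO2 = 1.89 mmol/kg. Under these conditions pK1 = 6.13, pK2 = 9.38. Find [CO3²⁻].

α₂ = 1 / (1 + [H⁺]/K2 + [H⁺]²/(K1K2)) = 1 / (1 + 10^+1.12 + 10^-1.01)
   = 1 / (1 + 13.183 + 0.097724) = 1/14.280 = 0.07003
[CO3²⁻] = α₂ × DIC = 0.07003 × 1.89 = 0.132 mmol/kg

[CO3²⁻] = 0.132 mmol/kg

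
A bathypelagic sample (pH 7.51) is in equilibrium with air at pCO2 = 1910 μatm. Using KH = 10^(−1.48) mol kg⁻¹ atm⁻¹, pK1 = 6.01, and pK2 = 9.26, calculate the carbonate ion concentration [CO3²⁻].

[CO2*] = KH · pCO2 = 10^(−1.48) × 1910×10^-6 = 6.325×10^-5 mol/kg
α₀ = 1/(1 + K1/[H⁺] + K1K2/[H⁺]²) = 1/(1 + 10^+1.50 + 10^-0.25) = 0.03013
DIC = [CO2*]/α₀ = 6.325×10^-5 / 0.03013 = 2.099 mmol/kg
[CO3²⁻] = α₂·DIC; α₂ = 0.01695, so [CO3²⁻] = 0.01695 × 2.099 = 0.0356 mmol/kg

[CO3²⁻] = 0.0356 mmol/kg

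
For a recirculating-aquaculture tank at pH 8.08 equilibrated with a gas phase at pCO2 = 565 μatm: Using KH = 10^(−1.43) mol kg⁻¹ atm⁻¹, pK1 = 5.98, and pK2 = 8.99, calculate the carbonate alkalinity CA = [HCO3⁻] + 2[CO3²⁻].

[CO2*] = KH · pCO2 = 10^(−1.43) × 565×10^-6 = 2.099×10^-5 mol/kg
α₀ = 1/(1 + K1/[H⁺] + K1K2/[H⁺]²) = 1/(1 + 10^+2.10 + 10^+1.19) = 0.007023
DIC = [CO2*]/α₀ = 2.099×10^-5 / 0.007023 = 2.989 mmol/kg
CA = (α₁ + 2α₂)·DIC = (0.8842 + 2×0.1088) × 2.989 = 3.29 mmol/kg

CA = 3.29 mmol/kg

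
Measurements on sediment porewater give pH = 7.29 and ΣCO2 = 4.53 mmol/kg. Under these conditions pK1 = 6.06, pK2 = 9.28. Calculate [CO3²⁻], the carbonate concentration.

α₂ = 1 / (1 + [H⁺]/K2 + [H⁺]²/(K1K2)) = 1 / (1 + 10^+1.99 + 10^+0.76)
   = 1 / (1 + 97.724 + 5.7544) = 1/104.48 = 0.009571
[CO3²⁻] = α₂ × DIC = 0.009571 × 4.53 = 0.0434 mmol/kg

[CO3²⁻] = 0.0434 mmol/kg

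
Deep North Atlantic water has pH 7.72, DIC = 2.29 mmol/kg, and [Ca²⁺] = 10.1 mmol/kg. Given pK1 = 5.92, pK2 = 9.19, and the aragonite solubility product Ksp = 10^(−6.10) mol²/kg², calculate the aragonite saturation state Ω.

Ω = 0.940

α₂ = 1 / (1 + [H⁺]/K2 + [H⁺]²/(K1K2)) = 1 / (1 + 10^+1.47 + 10^-0.33)
   = 1 / (1 + 29.512 + 0.46774) = 1/30.980 = 0.03228
[CO3²⁻] = α₂ × DIC = 0.03228 × 2.29 = 0.07392 mmol/kg
Ksp = 10^(−6.10) = 7.943×10^-7
Ω = [Ca²⁺][CO3²⁻]/Ksp = (10.1×10^-3)(7.392×10^-5) / 7.943×10^-7 = 0.940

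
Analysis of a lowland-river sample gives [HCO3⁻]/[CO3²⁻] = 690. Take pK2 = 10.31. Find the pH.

From K2 = [H⁺][CO3²⁻]/[HCO3⁻]:  pH = pK2 − log₁₀([HCO3⁻]/[CO3²⁻])
log₁₀(690) = +2.839
pH = 10.31 − (+2.839) = 7.47

pH = 7.47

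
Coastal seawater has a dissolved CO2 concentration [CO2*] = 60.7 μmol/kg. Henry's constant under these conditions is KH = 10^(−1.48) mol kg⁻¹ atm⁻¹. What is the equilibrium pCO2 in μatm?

KH = 10^(−1.48) = 3.311×10^-2 mol kg⁻¹ atm⁻¹
pCO2 = [CO2*]/KH = 60.7×10^-6 / 3.311×10^-2 = 1.83×10^-3 atm = 1830 μatm

pCO2 = 1830 μatm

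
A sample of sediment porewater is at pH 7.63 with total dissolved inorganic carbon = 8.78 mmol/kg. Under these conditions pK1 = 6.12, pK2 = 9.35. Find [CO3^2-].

[CO3²⁻] = 0.159 mmol/kg

α₂ = 1 / (1 + [H⁺]/K2 + [H⁺]²/(K1K2)) = 1 / (1 + 10^+1.72 + 10^+0.21)
   = 1 / (1 + 52.481 + 1.6218) = 1/55.103 = 0.01815
[CO3²⁻] = α₂ × DIC = 0.01815 × 8.78 = 0.159 mmol/kg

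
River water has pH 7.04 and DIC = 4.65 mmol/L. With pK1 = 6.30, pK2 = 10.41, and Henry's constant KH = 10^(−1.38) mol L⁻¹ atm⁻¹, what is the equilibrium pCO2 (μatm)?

pCO2 = 1.72×10^4 μatm

α₀ = 1 / (1 + K1/[H⁺] + K1K2/[H⁺]²) = 1 / (1 + 10^+0.74 + 10^-2.63)
   = 1 / (1 + 5.4954 + 0.0023442) = 1/6.4978 = 0.1539
[CO2*] = α₀ × DIC = 0.1539 × 4.65 = 0.7156 mmol/L
pCO2 = [CO2*]/KH = 7.156×10^-4 / 4.169×10^-2 = 1.72×10^4 μatm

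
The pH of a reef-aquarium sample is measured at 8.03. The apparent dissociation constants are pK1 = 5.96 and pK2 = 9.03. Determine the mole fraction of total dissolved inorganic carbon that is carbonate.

α₂ = 0.0902

α₂ = 1 / (1 + [H⁺]/K2 + [H⁺]²/(K1K2)) = 1 / (1 + 10^+1.00 + 10^-1.07)
   = 1 / (1 + 10.000 + 0.085114) = 1/11.085 = 0.09021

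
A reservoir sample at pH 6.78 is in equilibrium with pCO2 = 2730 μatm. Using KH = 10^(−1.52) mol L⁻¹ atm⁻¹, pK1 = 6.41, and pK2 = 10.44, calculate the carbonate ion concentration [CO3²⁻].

[CO2*] = KH · pCO2 = 10^(−1.52) × 2730×10^-6 = 8.244×10^-5 mol/L
α₀ = 1/(1 + K1/[H⁺] + K1K2/[H⁺]²) = 1/(1 + 10^+0.37 + 10^-3.29) = 0.2990
DIC = [CO2*]/α₀ = 8.244×10^-5 / 0.2990 = 0.2758 mmol/L
[CO3²⁻] = α₂·DIC; α₂ = 0.0001533, so [CO3²⁻] = 0.0001533 × 0.2758 = 4.23×10^-5 mmol/L = 0.0423 μmol/L

[CO3²⁻] = 0.0423 μmol/L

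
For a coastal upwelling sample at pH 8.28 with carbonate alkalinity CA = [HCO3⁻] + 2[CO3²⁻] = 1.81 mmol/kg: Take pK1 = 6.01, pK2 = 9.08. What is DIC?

CA = [HCO3⁻] + 2[CO3²⁻] = (α₁ + 2α₂)·DIC
At pH 8.28: [H⁺]/K1 = 10^-2.27 = 0.0053703, K2/[H⁺] = 10^-0.80 = 0.15849
α₁ = 1/(1 + 0.0053703 + 0.15849) = 1/1.1639 = 0.8592; α₂ = α₁·K2/[H⁺] = 0.1362
α₁ + 2α₂ = 1.1316
DIC = CA / (α₁ + 2α₂) = 1.81 / 1.1316 = 1.60 mmol/kg

DIC = 1.60 mmol/kg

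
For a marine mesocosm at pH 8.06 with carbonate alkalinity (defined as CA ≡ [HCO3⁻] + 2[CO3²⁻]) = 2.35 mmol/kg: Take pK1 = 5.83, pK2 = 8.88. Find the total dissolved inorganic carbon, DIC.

DIC = 2.09 mmol/kg

CA = [HCO3⁻] + 2[CO3²⁻] = (α₁ + 2α₂)·DIC
At pH 8.06: [H⁺]/K1 = 10^-2.23 = 0.0058884, K2/[H⁺] = 10^-0.82 = 0.15136
α₁ = 1/(1 + 0.0058884 + 0.15136) = 1/1.1572 = 0.8641; α₂ = α₁·K2/[H⁺] = 0.1308
α₁ + 2α₂ = 1.1257
DIC = CA / (α₁ + 2α₂) = 2.35 / 1.1257 = 2.09 mmol/kg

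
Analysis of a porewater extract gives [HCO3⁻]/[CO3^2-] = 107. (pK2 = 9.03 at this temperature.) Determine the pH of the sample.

pH = 7.00

From K2 = [H⁺][CO3^2-]/[HCO3⁻]:  pH = pK2 − log₁₀([HCO3⁻]/[CO3^2-])
log₁₀(107) = +2.029
pH = 9.03 − (+2.029) = 7.00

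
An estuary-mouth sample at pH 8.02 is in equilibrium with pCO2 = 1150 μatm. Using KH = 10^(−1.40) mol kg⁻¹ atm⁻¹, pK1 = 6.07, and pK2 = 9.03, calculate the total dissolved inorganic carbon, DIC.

[CO2*] = KH · pCO2 = 10^(−1.40) × 1150×10^-6 = 4.578×10^-5 mol/kg
α₀ = 1/(1 + K1/[H⁺] + K1K2/[H⁺]²) = 1/(1 + 10^+1.95 + 10^+0.94) = 0.01012
DIC = [CO2*]/α₀ = 4.578×10^-5 / 0.01012 = 4.52 mmol/kg

DIC = 4.52 mmol/kg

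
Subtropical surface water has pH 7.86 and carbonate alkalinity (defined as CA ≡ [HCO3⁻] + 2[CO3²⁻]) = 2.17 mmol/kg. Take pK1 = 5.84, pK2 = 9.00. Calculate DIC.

DIC = 2.05 mmol/kg

CA = [HCO3⁻] + 2[CO3²⁻] = (α₁ + 2α₂)·DIC
At pH 7.86: [H⁺]/K1 = 10^-2.02 = 0.0095499, K2/[H⁺] = 10^-1.14 = 0.072444
α₁ = 1/(1 + 0.0095499 + 0.072444) = 1/1.0820 = 0.9242; α₂ = α₁·K2/[H⁺] = 0.06695
α₁ + 2α₂ = 1.0581
DIC = CA / (α₁ + 2α₂) = 2.17 / 1.0581 = 2.05 mmol/kg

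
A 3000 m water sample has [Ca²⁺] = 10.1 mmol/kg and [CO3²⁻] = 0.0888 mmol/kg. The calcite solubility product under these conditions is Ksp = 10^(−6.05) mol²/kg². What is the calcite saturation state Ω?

Ksp = 10^(−6.05) = 8.913×10^-7
Ω = [Ca²⁺][CO3²⁻]/Ksp = (10.1×10^-3)(0.0888×10^-3) / 8.913×10^-7 = 1.01

Ω = 1.01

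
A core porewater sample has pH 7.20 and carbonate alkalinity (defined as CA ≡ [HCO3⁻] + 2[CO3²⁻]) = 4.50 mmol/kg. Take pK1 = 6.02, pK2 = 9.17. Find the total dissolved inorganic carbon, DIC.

CA = [HCO3⁻] + 2[CO3²⁻] = (α₁ + 2α₂)·DIC
At pH 7.20: [H⁺]/K1 = 10^-1.18 = 0.066069, K2/[H⁺] = 10^-1.97 = 0.010715
α₁ = 1/(1 + 0.066069 + 0.010715) = 1/1.0768 = 0.9287; α₂ = α₁·K2/[H⁺] = 0.009951
α₁ + 2α₂ = 0.9486
DIC = CA / (α₁ + 2α₂) = 4.50 / 0.9486 = 4.74 mmol/kg

DIC = 4.74 mmol/kg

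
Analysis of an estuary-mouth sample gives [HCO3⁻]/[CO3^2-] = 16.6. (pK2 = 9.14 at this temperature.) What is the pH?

From K2 = [H⁺][CO3^2-]/[HCO3⁻]:  pH = pK2 − log₁₀([HCO3⁻]/[CO3^2-])
log₁₀(16.6) = +1.220
pH = 9.14 − (+1.220) = 7.92

pH = 7.92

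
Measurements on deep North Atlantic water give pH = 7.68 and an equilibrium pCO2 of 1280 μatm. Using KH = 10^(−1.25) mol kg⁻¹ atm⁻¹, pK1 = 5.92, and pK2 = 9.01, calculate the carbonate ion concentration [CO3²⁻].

[CO2*] = KH · pCO2 = 10^(−1.25) × 1280×10^-6 = 7.198×10^-5 mol/kg
α₀ = 1/(1 + K1/[H⁺] + K1K2/[H⁺]²) = 1/(1 + 10^+1.76 + 10^+0.43) = 0.01633
DIC = [CO2*]/α₀ = 7.198×10^-5 / 0.01633 = 4.408 mmol/kg
[CO3²⁻] = α₂·DIC; α₂ = 0.04395, so [CO3²⁻] = 0.04395 × 4.408 = 0.194 mmol/kg

[CO3²⁻] = 0.194 mmol/kg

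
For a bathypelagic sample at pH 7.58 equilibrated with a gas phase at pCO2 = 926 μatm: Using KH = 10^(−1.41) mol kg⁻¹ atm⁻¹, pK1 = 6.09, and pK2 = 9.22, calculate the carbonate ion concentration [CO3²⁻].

[CO2*] = KH · pCO2 = 10^(−1.41) × 926×10^-6 = 3.603×10^-5 mol/kg
α₀ = 1/(1 + K1/[H⁺] + K1K2/[H⁺]²) = 1/(1 + 10^+1.49 + 10^-0.15) = 0.03066
DIC = [CO2*]/α₀ = 3.603×10^-5 / 0.03066 = 1.175 mmol/kg
[CO3²⁻] = α₂·DIC; α₂ = 0.02171, so [CO3²⁻] = 0.02171 × 1.175 = 0.0255 mmol/kg

[CO3²⁻] = 0.0255 mmol/kg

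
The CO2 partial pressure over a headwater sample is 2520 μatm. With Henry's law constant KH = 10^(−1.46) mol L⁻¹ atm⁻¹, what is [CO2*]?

KH = 10^(−1.46) = 3.467×10^-2 mol L⁻¹ atm⁻¹
[CO2*] = KH · pCO2 = 3.467×10^-2 × 2520×10^-6 atm = 8.74×10^-5 mol/L

[CO2*] = 87.4 μmol/L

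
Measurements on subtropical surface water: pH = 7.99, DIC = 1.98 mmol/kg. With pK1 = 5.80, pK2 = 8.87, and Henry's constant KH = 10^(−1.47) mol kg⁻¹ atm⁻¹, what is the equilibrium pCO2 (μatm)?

α₀ = 1 / (1 + K1/[H⁺] + K1K2/[H⁺]²) = 1 / (1 + 10^+2.19 + 10^+1.31)
   = 1 / (1 + 154.88 + 20.417) = 1/176.30 = 0.005672
[CO2*] = α₀ × DIC = 0.005672 × 1.98 = 0.01123 mmol/kg = 11.23 μmol/kg
pCO2 = [CO2*]/KH = 1.123×10^-5 / 3.388×10^-2 = 331 μatm

pCO2 = 331 μatm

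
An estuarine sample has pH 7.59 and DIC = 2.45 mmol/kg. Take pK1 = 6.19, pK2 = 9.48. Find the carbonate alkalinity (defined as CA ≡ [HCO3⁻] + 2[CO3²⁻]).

CA = [HCO3⁻] + 2[CO3²⁻] = (α₁ + 2α₂)·DIC
At pH 7.59: [H⁺]/K1 = 10^-1.40 = 0.039811, K2/[H⁺] = 10^-1.89 = 0.012882
α₁ = 1/(1 + 0.039811 + 0.012882) = 1/1.0527 = 0.9499; α₂ = α₁·K2/[H⁺] = 0.01224
α₁ + 2α₂ = 0.9744
CA = 0.9744 × 2.45 = 2.39 mmol/kg

CA = 2.39 mmol/kg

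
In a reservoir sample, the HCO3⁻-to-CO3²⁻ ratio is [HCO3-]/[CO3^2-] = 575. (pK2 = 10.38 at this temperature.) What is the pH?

pH = 7.62

From K2 = [H⁺][CO3^2-]/[HCO3-]:  pH = pK2 − log₁₀([HCO3-]/[CO3^2-])
log₁₀(575) = +2.760
pH = 10.38 − (+2.760) = 7.62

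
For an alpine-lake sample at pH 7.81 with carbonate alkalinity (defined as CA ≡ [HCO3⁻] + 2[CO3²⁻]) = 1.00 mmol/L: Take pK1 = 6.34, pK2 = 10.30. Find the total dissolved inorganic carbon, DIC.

CA = [HCO3⁻] + 2[CO3²⁻] = (α₁ + 2α₂)·DIC
At pH 7.81: [H⁺]/K1 = 10^-1.47 = 0.033884, K2/[H⁺] = 10^-2.49 = 0.0032359
α₁ = 1/(1 + 0.033884 + 0.0032359) = 1/1.0371 = 0.9642; α₂ = α₁·K2/[H⁺] = 0.003120
α₁ + 2α₂ = 0.9704
DIC = CA / (α₁ + 2α₂) = 1.00 / 0.9704 = 1.03 mmol/L

DIC = 1.03 mmol/L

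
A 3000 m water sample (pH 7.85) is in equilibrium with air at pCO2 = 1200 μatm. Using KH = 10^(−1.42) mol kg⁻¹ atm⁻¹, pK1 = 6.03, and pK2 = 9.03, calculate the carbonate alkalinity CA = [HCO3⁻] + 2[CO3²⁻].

[CO2*] = KH · pCO2 = 10^(−1.42) × 1200×10^-6 = 4.562×10^-5 mol/kg
α₀ = 1/(1 + K1/[H⁺] + K1K2/[H⁺]²) = 1/(1 + 10^+1.82 + 10^+0.64) = 0.01400
DIC = [CO2*]/α₀ = 4.562×10^-5 / 0.01400 = 3.259 mmol/kg
CA = (α₁ + 2α₂)·DIC = (0.9249 + 2×0.06111) × 3.259 = 3.41 mmol/kg

CA = 3.41 mmol/kg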